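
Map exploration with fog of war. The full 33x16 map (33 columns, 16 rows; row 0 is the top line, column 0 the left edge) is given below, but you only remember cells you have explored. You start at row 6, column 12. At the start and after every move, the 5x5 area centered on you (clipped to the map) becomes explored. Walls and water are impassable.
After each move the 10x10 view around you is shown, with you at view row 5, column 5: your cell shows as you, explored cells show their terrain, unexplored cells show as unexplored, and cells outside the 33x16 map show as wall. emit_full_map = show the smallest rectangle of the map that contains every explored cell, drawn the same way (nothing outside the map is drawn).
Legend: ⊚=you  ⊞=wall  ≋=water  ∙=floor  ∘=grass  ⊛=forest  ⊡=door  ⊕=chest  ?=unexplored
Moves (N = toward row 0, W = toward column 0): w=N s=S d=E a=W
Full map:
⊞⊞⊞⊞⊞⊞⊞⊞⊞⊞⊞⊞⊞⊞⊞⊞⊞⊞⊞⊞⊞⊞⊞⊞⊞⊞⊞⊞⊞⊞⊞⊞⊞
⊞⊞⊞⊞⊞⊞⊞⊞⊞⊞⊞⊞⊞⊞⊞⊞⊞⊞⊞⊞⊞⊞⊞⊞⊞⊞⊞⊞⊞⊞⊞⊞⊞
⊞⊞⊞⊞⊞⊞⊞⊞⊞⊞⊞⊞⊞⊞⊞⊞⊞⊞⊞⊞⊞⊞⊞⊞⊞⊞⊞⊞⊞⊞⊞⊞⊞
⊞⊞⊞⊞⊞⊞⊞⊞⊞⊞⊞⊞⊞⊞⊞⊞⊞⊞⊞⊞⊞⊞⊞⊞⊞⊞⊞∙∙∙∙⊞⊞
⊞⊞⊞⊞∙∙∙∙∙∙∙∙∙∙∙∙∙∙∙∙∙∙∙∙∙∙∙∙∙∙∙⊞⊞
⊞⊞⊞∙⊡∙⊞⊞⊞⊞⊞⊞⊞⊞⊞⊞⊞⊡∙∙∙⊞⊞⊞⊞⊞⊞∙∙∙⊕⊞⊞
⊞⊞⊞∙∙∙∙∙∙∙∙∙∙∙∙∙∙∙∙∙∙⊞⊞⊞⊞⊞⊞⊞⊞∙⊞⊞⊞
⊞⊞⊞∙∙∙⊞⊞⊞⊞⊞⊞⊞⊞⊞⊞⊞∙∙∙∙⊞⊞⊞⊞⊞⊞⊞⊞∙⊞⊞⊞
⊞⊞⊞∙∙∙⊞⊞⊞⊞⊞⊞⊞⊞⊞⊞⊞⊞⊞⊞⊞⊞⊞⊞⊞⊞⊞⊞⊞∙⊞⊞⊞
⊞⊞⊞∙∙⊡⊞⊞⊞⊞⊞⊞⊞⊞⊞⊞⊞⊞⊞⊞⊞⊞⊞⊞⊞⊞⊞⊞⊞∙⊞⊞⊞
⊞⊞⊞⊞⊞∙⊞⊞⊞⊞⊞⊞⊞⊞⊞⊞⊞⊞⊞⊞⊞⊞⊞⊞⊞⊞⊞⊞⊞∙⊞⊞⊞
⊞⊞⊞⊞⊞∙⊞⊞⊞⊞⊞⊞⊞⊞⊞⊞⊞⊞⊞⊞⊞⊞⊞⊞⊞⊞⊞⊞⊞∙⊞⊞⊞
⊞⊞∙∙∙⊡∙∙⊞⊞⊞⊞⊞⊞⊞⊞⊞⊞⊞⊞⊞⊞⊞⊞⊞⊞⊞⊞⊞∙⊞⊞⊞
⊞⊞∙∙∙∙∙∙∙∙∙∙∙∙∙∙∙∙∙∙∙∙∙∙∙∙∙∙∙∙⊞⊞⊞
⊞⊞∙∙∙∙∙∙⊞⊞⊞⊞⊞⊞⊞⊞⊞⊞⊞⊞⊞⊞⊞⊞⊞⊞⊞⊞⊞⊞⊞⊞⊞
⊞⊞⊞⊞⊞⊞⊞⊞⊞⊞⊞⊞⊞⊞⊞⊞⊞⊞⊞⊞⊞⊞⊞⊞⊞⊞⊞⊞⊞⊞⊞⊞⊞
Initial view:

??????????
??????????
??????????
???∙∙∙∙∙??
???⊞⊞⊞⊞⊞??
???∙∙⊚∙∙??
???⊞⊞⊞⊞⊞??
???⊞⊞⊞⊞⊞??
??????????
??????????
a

??????????
??????????
??????????
???∙∙∙∙∙∙?
???⊞⊞⊞⊞⊞⊞?
???∙∙⊚∙∙∙?
???⊞⊞⊞⊞⊞⊞?
???⊞⊞⊞⊞⊞⊞?
??????????
??????????

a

??????????
??????????
??????????
???∙∙∙∙∙∙∙
???⊞⊞⊞⊞⊞⊞⊞
???∙∙⊚∙∙∙∙
???⊞⊞⊞⊞⊞⊞⊞
???⊞⊞⊞⊞⊞⊞⊞
??????????
??????????

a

??????????
??????????
??????????
???∙∙∙∙∙∙∙
???⊞⊞⊞⊞⊞⊞⊞
???∙∙⊚∙∙∙∙
???⊞⊞⊞⊞⊞⊞⊞
???⊞⊞⊞⊞⊞⊞⊞
??????????
??????????

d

??????????
??????????
??????????
??∙∙∙∙∙∙∙∙
??⊞⊞⊞⊞⊞⊞⊞⊞
??∙∙∙⊚∙∙∙∙
??⊞⊞⊞⊞⊞⊞⊞⊞
??⊞⊞⊞⊞⊞⊞⊞⊞
??????????
??????????

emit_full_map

∙∙∙∙∙∙∙∙
⊞⊞⊞⊞⊞⊞⊞⊞
∙∙∙⊚∙∙∙∙
⊞⊞⊞⊞⊞⊞⊞⊞
⊞⊞⊞⊞⊞⊞⊞⊞

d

??????????
??????????
??????????
?∙∙∙∙∙∙∙∙?
?⊞⊞⊞⊞⊞⊞⊞⊞?
?∙∙∙∙⊚∙∙∙?
?⊞⊞⊞⊞⊞⊞⊞⊞?
?⊞⊞⊞⊞⊞⊞⊞⊞?
??????????
??????????

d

??????????
??????????
??????????
∙∙∙∙∙∙∙∙??
⊞⊞⊞⊞⊞⊞⊞⊞??
∙∙∙∙∙⊚∙∙??
⊞⊞⊞⊞⊞⊞⊞⊞??
⊞⊞⊞⊞⊞⊞⊞⊞??
??????????
??????????

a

??????????
??????????
??????????
?∙∙∙∙∙∙∙∙?
?⊞⊞⊞⊞⊞⊞⊞⊞?
?∙∙∙∙⊚∙∙∙?
?⊞⊞⊞⊞⊞⊞⊞⊞?
?⊞⊞⊞⊞⊞⊞⊞⊞?
??????????
??????????

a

??????????
??????????
??????????
??∙∙∙∙∙∙∙∙
??⊞⊞⊞⊞⊞⊞⊞⊞
??∙∙∙⊚∙∙∙∙
??⊞⊞⊞⊞⊞⊞⊞⊞
??⊞⊞⊞⊞⊞⊞⊞⊞
??????????
??????????

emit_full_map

∙∙∙∙∙∙∙∙
⊞⊞⊞⊞⊞⊞⊞⊞
∙∙∙⊚∙∙∙∙
⊞⊞⊞⊞⊞⊞⊞⊞
⊞⊞⊞⊞⊞⊞⊞⊞


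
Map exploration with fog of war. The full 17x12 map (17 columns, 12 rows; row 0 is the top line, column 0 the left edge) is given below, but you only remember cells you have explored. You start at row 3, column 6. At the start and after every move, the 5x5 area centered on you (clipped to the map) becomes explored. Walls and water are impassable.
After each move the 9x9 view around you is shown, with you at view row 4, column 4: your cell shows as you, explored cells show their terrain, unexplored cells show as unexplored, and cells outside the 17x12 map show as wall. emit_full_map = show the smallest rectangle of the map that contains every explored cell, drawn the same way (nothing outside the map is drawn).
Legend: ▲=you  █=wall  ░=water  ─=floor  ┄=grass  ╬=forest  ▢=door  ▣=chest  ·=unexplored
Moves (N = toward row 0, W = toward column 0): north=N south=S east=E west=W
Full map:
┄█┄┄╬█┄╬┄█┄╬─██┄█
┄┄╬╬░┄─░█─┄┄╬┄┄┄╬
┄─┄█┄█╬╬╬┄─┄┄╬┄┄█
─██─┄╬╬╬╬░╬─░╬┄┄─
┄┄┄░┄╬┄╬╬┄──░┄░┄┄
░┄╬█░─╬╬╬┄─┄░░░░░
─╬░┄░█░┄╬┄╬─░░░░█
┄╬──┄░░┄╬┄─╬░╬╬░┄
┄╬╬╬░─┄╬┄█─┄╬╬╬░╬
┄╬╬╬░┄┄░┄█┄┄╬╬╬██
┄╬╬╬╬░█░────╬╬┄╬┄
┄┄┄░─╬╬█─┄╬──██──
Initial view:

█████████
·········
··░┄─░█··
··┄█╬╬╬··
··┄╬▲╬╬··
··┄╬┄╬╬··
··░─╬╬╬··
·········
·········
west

█████████
·········
··╬░┄─░█·
··█┄█╬╬╬·
··─┄▲╬╬╬·
··░┄╬┄╬╬·
··█░─╬╬╬·
·········
·········

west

█████████
·········
··╬╬░┄─░█
··┄█┄█╬╬╬
··█─▲╬╬╬╬
··┄░┄╬┄╬╬
··╬█░─╬╬╬
·········
·········

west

█████████
█········
█·┄╬╬░┄─░
█·─┄█┄█╬╬
█·██▲┄╬╬╬
█·┄┄░┄╬┄╬
█·┄╬█░─╬╬
█········
█········

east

█████████
·········
·┄╬╬░┄─░█
·─┄█┄█╬╬╬
·██─▲╬╬╬╬
·┄┄░┄╬┄╬╬
·┄╬█░─╬╬╬
·········
·········

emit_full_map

┄╬╬░┄─░█
─┄█┄█╬╬╬
██─▲╬╬╬╬
┄┄░┄╬┄╬╬
┄╬█░─╬╬╬

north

█████████
█████████
··┄┄╬█┄··
·┄╬╬░┄─░█
·─┄█▲█╬╬╬
·██─┄╬╬╬╬
·┄┄░┄╬┄╬╬
·┄╬█░─╬╬╬
·········

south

█████████
··┄┄╬█┄··
·┄╬╬░┄─░█
·─┄█┄█╬╬╬
·██─▲╬╬╬╬
·┄┄░┄╬┄╬╬
·┄╬█░─╬╬╬
·········
·········

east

█████████
·┄┄╬█┄···
┄╬╬░┄─░█·
─┄█┄█╬╬╬·
██─┄▲╬╬╬·
┄┄░┄╬┄╬╬·
┄╬█░─╬╬╬·
·········
·········

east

█████████
┄┄╬█┄····
╬╬░┄─░█··
┄█┄█╬╬╬··
█─┄╬▲╬╬··
┄░┄╬┄╬╬··
╬█░─╬╬╬··
·········
·········

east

█████████
┄╬█┄·····
╬░┄─░█─··
█┄█╬╬╬┄··
─┄╬╬▲╬░··
░┄╬┄╬╬┄··
█░─╬╬╬┄··
·········
·········

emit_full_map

·┄┄╬█┄···
┄╬╬░┄─░█─
─┄█┄█╬╬╬┄
██─┄╬╬▲╬░
┄┄░┄╬┄╬╬┄
┄╬█░─╬╬╬┄

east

█████████
╬█┄······
░┄─░█─┄··
┄█╬╬╬┄─··
┄╬╬╬▲░╬··
┄╬┄╬╬┄─··
░─╬╬╬┄─··
·········
·········

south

╬█┄······
░┄─░█─┄··
┄█╬╬╬┄─··
┄╬╬╬╬░╬··
┄╬┄╬▲┄─··
░─╬╬╬┄─··
··░┄╬┄╬··
·········
·········

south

░┄─░█─┄··
┄█╬╬╬┄─··
┄╬╬╬╬░╬··
┄╬┄╬╬┄─··
░─╬╬▲┄─··
··░┄╬┄╬··
··░┄╬┄─··
·········
·········

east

┄─░█─┄···
█╬╬╬┄─···
╬╬╬╬░╬─··
╬┄╬╬┄──··
─╬╬╬▲─┄··
·░┄╬┄╬─··
·░┄╬┄─╬··
·········
·········

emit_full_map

·┄┄╬█┄·····
┄╬╬░┄─░█─┄·
─┄█┄█╬╬╬┄─·
██─┄╬╬╬╬░╬─
┄┄░┄╬┄╬╬┄──
┄╬█░─╬╬╬▲─┄
·····░┄╬┄╬─
·····░┄╬┄─╬


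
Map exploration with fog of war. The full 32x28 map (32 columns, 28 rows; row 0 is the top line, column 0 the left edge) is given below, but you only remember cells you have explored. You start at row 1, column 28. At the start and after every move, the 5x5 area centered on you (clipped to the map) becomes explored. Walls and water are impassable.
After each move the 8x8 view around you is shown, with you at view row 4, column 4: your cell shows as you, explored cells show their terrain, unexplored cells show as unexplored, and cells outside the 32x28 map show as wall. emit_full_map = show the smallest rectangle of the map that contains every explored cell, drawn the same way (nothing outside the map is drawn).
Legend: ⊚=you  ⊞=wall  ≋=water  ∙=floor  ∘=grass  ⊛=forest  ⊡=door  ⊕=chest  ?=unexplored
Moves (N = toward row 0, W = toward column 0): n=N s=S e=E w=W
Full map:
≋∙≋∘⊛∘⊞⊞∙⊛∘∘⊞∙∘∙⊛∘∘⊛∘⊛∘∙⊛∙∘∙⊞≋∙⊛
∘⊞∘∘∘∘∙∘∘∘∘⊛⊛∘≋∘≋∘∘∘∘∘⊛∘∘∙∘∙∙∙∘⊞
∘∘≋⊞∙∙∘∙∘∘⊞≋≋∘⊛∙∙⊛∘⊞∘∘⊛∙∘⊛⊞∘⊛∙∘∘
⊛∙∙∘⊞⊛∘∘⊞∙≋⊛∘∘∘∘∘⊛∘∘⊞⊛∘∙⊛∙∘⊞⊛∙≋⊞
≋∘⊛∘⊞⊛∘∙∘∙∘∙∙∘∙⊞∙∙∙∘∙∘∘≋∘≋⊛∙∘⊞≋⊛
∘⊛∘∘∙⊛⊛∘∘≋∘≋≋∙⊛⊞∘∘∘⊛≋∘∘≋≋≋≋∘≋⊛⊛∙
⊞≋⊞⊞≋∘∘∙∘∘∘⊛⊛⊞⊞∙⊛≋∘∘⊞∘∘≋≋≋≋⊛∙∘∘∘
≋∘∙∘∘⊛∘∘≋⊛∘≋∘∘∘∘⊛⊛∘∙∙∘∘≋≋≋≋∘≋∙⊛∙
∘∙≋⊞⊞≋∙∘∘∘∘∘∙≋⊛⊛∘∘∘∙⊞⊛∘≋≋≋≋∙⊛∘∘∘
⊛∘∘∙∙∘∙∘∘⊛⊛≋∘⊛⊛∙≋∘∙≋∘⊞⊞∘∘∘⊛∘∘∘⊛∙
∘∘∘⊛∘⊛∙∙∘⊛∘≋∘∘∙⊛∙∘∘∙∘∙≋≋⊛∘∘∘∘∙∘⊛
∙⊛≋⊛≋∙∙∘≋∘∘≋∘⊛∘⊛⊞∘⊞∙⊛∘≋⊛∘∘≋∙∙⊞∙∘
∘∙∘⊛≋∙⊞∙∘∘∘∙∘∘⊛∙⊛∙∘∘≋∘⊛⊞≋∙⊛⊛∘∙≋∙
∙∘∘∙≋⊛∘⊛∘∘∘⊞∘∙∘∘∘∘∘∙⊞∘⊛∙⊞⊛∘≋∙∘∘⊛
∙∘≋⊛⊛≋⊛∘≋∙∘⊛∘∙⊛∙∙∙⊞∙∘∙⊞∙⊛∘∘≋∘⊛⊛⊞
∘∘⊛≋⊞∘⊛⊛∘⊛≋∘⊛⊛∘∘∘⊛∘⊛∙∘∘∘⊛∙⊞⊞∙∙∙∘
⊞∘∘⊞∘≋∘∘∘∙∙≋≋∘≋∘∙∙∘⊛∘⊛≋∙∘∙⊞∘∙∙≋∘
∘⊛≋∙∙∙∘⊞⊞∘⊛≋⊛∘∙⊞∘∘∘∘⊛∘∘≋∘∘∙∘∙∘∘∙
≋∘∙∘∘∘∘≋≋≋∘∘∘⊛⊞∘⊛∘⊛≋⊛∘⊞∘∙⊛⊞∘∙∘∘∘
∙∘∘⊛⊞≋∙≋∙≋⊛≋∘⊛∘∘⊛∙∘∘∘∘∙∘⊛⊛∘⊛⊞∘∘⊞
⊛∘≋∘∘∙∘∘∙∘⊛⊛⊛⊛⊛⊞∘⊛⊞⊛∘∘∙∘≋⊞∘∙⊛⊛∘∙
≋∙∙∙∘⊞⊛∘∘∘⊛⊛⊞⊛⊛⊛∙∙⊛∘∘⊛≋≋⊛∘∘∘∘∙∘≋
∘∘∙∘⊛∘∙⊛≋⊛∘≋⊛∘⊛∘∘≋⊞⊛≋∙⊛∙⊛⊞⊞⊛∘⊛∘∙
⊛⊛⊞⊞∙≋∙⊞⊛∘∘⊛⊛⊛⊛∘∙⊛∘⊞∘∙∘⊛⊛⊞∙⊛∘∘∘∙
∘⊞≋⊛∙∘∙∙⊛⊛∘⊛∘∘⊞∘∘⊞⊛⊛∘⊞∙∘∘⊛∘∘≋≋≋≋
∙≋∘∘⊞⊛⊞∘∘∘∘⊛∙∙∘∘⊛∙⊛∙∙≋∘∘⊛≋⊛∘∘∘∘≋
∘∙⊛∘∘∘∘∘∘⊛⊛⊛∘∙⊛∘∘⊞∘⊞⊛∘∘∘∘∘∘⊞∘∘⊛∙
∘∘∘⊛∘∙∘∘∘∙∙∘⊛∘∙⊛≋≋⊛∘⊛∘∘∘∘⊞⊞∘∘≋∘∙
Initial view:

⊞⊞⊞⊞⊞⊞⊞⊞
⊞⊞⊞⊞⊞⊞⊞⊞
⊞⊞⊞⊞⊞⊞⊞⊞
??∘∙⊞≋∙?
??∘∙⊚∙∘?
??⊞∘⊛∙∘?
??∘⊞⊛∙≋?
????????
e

⊞⊞⊞⊞⊞⊞⊞⊞
⊞⊞⊞⊞⊞⊞⊞⊞
⊞⊞⊞⊞⊞⊞⊞⊞
?∘∙⊞≋∙⊛⊞
?∘∙∙⊚∘⊞⊞
?⊞∘⊛∙∘∘⊞
?∘⊞⊛∙≋⊞⊞
???????⊞

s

⊞⊞⊞⊞⊞⊞⊞⊞
⊞⊞⊞⊞⊞⊞⊞⊞
?∘∙⊞≋∙⊛⊞
?∘∙∙∙∘⊞⊞
?⊞∘⊛⊚∘∘⊞
?∘⊞⊛∙≋⊞⊞
??∙∘⊞≋⊛⊞
???????⊞

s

⊞⊞⊞⊞⊞⊞⊞⊞
?∘∙⊞≋∙⊛⊞
?∘∙∙∙∘⊞⊞
?⊞∘⊛∙∘∘⊞
?∘⊞⊛⊚≋⊞⊞
??∙∘⊞≋⊛⊞
??∘≋⊛⊛∙⊞
???????⊞

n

⊞⊞⊞⊞⊞⊞⊞⊞
⊞⊞⊞⊞⊞⊞⊞⊞
?∘∙⊞≋∙⊛⊞
?∘∙∙∙∘⊞⊞
?⊞∘⊛⊚∘∘⊞
?∘⊞⊛∙≋⊞⊞
??∙∘⊞≋⊛⊞
??∘≋⊛⊛∙⊞

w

⊞⊞⊞⊞⊞⊞⊞⊞
⊞⊞⊞⊞⊞⊞⊞⊞
??∘∙⊞≋∙⊛
??∘∙∙∙∘⊞
??⊞∘⊚∙∘∘
??∘⊞⊛∙≋⊞
??⊛∙∘⊞≋⊛
???∘≋⊛⊛∙

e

⊞⊞⊞⊞⊞⊞⊞⊞
⊞⊞⊞⊞⊞⊞⊞⊞
?∘∙⊞≋∙⊛⊞
?∘∙∙∙∘⊞⊞
?⊞∘⊛⊚∘∘⊞
?∘⊞⊛∙≋⊞⊞
?⊛∙∘⊞≋⊛⊞
??∘≋⊛⊛∙⊞

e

⊞⊞⊞⊞⊞⊞⊞⊞
⊞⊞⊞⊞⊞⊞⊞⊞
∘∙⊞≋∙⊛⊞⊞
∘∙∙∙∘⊞⊞⊞
⊞∘⊛∙⊚∘⊞⊞
∘⊞⊛∙≋⊞⊞⊞
⊛∙∘⊞≋⊛⊞⊞
?∘≋⊛⊛∙⊞⊞

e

⊞⊞⊞⊞⊞⊞⊞⊞
⊞⊞⊞⊞⊞⊞⊞⊞
∙⊞≋∙⊛⊞⊞⊞
∙∙∙∘⊞⊞⊞⊞
∘⊛∙∘⊚⊞⊞⊞
⊞⊛∙≋⊞⊞⊞⊞
∙∘⊞≋⊛⊞⊞⊞
∘≋⊛⊛∙⊞⊞⊞

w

⊞⊞⊞⊞⊞⊞⊞⊞
⊞⊞⊞⊞⊞⊞⊞⊞
∘∙⊞≋∙⊛⊞⊞
∘∙∙∙∘⊞⊞⊞
⊞∘⊛∙⊚∘⊞⊞
∘⊞⊛∙≋⊞⊞⊞
⊛∙∘⊞≋⊛⊞⊞
?∘≋⊛⊛∙⊞⊞

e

⊞⊞⊞⊞⊞⊞⊞⊞
⊞⊞⊞⊞⊞⊞⊞⊞
∙⊞≋∙⊛⊞⊞⊞
∙∙∙∘⊞⊞⊞⊞
∘⊛∙∘⊚⊞⊞⊞
⊞⊛∙≋⊞⊞⊞⊞
∙∘⊞≋⊛⊞⊞⊞
∘≋⊛⊛∙⊞⊞⊞

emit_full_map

∘∙⊞≋∙⊛
∘∙∙∙∘⊞
⊞∘⊛∙∘⊚
∘⊞⊛∙≋⊞
⊛∙∘⊞≋⊛
?∘≋⊛⊛∙


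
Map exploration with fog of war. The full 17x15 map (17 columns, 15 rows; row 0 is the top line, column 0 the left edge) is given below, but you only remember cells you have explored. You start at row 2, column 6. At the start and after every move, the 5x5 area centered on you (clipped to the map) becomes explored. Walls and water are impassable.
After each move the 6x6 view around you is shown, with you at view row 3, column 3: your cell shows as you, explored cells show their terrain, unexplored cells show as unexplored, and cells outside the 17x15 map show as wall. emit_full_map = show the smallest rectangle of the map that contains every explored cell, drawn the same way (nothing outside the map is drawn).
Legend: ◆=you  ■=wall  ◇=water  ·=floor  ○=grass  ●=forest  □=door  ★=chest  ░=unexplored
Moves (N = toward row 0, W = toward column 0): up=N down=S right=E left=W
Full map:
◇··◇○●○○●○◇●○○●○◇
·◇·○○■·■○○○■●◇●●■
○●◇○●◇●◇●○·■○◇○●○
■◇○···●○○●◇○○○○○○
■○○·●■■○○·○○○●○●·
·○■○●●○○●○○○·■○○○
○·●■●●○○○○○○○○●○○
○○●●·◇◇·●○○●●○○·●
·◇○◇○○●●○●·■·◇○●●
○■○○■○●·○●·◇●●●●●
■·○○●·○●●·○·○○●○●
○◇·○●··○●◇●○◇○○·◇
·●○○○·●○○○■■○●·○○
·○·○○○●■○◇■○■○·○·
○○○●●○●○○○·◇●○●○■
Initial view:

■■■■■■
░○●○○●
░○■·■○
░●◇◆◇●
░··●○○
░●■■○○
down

░○●○○●
░○■·■○
░●◇●◇●
░··◆○○
░●■■○○
░●●○○●

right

○●○○●░
○■·■○○
●◇●◇●○
··●◆○●
●■■○○·
●●○○●○

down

○■·■○○
●◇●◇●○
··●○○●
●■■◆○·
●●○○●○
░●○○○○

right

■·■○○░
◇●◇●○·
·●○○●◇
■■○◆·○
●○○●○○
●○○○○○

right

·■○○░░
●◇●○·■
●○○●◇○
■○○◆○○
○○●○○○
○○○○○○

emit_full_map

○●○○●░░░
○■·■○○░░
●◇●◇●○·■
··●○○●◇○
●■■○○◆○○
●●○○●○○○
░●○○○○○○

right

■○○░░░
◇●○·■○
○○●◇○○
○○·◆○○
○●○○○·
○○○○○○

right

○○░░░░
●○·■○◇
○●◇○○○
○·○◆○●
●○○○·■
○○○○○○

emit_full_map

○●○○●░░░░░
○■·■○○░░░░
●◇●◇●○·■○◇
··●○○●◇○○○
●■■○○·○◆○●
●●○○●○○○·■
░●○○○○○○○○


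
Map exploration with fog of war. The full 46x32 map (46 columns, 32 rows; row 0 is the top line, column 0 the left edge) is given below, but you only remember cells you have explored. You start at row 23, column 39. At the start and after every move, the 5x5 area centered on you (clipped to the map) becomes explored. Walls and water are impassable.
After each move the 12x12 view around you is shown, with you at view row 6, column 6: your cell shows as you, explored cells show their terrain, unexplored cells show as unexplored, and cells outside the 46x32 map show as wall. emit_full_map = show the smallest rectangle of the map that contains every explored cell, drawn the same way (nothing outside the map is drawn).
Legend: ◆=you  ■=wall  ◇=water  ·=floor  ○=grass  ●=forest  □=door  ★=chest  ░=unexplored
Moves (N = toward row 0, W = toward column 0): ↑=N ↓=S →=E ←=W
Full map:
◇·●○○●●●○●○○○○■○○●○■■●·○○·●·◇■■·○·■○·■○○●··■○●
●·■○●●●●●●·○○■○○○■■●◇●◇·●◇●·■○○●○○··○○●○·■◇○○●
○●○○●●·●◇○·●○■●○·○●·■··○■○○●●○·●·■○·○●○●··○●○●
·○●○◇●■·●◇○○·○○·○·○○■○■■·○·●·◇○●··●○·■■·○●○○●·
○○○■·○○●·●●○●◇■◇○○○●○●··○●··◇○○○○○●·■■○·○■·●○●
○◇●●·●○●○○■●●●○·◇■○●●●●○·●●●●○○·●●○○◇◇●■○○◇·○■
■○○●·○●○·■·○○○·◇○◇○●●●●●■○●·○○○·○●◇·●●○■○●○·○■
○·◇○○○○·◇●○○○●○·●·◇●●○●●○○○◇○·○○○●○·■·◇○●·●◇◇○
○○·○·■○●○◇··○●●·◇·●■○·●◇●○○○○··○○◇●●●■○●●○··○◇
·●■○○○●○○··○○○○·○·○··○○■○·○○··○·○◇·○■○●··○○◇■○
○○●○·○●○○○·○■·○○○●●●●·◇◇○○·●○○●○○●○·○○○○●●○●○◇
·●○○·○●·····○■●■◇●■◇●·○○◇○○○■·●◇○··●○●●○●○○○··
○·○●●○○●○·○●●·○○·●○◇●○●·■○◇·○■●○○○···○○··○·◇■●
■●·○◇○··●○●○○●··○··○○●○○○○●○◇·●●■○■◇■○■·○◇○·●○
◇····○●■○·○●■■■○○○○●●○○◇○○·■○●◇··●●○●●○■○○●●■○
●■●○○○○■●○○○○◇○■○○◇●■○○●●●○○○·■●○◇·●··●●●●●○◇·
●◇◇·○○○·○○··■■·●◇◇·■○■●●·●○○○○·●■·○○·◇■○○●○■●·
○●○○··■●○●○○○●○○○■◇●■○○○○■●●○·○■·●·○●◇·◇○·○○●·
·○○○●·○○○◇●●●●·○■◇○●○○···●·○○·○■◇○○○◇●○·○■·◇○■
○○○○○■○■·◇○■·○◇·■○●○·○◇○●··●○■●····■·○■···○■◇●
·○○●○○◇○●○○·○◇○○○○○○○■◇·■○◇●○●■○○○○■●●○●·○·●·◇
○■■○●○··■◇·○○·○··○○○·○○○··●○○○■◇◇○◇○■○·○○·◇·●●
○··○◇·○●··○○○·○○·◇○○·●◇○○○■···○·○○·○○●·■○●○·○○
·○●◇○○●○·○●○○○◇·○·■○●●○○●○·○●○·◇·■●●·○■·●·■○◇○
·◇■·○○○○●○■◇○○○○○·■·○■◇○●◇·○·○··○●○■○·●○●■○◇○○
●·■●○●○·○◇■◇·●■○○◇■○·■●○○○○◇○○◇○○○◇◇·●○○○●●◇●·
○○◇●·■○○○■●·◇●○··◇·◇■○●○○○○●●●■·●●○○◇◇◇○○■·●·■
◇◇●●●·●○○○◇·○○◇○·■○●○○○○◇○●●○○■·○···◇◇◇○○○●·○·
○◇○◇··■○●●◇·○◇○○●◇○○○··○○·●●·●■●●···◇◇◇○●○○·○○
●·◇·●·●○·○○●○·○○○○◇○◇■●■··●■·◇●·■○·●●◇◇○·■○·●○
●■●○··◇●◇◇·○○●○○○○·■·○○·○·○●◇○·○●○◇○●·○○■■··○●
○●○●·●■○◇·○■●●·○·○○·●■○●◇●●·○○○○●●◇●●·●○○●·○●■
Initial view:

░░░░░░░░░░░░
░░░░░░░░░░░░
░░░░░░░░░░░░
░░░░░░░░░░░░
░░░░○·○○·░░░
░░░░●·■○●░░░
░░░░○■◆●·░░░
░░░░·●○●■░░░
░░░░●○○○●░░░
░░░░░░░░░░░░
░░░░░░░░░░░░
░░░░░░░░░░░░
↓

░░░░░░░░░░░░
░░░░░░░░░░░░
░░░░░░░░░░░░
░░░░○·○○·░░░
░░░░●·■○●░░░
░░░░○■·●·░░░
░░░░·●◆●■░░░
░░░░●○○○●░░░
░░░░◇◇○○■░░░
░░░░░░░░░░░░
░░░░░░░░░░░░
░░░░░░░░░░░░

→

░░░░░░░░░░░░
░░░░░░░░░░░░
░░░░░░░░░░░░
░░░○·○○·░░░░
░░░●·■○●○░░░
░░░○■·●·■░░░
░░░·●○◆■○░░░
░░░●○○○●●░░░
░░░◇◇○○■·░░░
░░░░░░░░░░░░
░░░░░░░░░░░░
░░░░░░░░░░░░

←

░░░░░░░░░░░░
░░░░░░░░░░░░
░░░░░░░░░░░░
░░░░○·○○·░░░
░░░░●·■○●○░░
░░░░○■·●·■░░
░░░░·●◆●■○░░
░░░░●○○○●●░░
░░░░◇◇○○■·░░
░░░░░░░░░░░░
░░░░░░░░░░░░
░░░░░░░░░░░░

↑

░░░░░░░░░░░░
░░░░░░░░░░░░
░░░░░░░░░░░░
░░░░░░░░░░░░
░░░░○·○○·░░░
░░░░●·■○●○░░
░░░░○■◆●·■░░
░░░░·●○●■○░░
░░░░●○○○●●░░
░░░░◇◇○○■·░░
░░░░░░░░░░░░
░░░░░░░░░░░░

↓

░░░░░░░░░░░░
░░░░░░░░░░░░
░░░░░░░░░░░░
░░░░○·○○·░░░
░░░░●·■○●○░░
░░░░○■·●·■░░
░░░░·●◆●■○░░
░░░░●○○○●●░░
░░░░◇◇○○■·░░
░░░░░░░░░░░░
░░░░░░░░░░░░
░░░░░░░░░░░░

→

░░░░░░░░░░░░
░░░░░░░░░░░░
░░░░░░░░░░░░
░░░○·○○·░░░░
░░░●·■○●○░░░
░░░○■·●·■░░░
░░░·●○◆■○░░░
░░░●○○○●●░░░
░░░◇◇○○■·░░░
░░░░░░░░░░░░
░░░░░░░░░░░░
░░░░░░░░░░░░

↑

░░░░░░░░░░░░
░░░░░░░░░░░░
░░░░░░░░░░░░
░░░░░░░░░░░░
░░░○·○○·◇░░░
░░░●·■○●○░░░
░░░○■·◆·■░░░
░░░·●○●■○░░░
░░░●○○○●●░░░
░░░◇◇○○■·░░░
░░░░░░░░░░░░
░░░░░░░░░░░░

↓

░░░░░░░░░░░░
░░░░░░░░░░░░
░░░░░░░░░░░░
░░░○·○○·◇░░░
░░░●·■○●○░░░
░░░○■·●·■░░░
░░░·●○◆■○░░░
░░░●○○○●●░░░
░░░◇◇○○■·░░░
░░░░░░░░░░░░
░░░░░░░░░░░░
░░░░░░░░░░░░

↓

░░░░░░░░░░░░
░░░░░░░░░░░░
░░░○·○○·◇░░░
░░░●·■○●○░░░
░░░○■·●·■░░░
░░░·●○●■○░░░
░░░●○○◆●●░░░
░░░◇◇○○■·░░░
░░░░◇○○○●░░░
░░░░░░░░░░░░
░░░░░░░░░░░░
░░░░░░░░░░░░

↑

░░░░░░░░░░░░
░░░░░░░░░░░░
░░░░░░░░░░░░
░░░○·○○·◇░░░
░░░●·■○●○░░░
░░░○■·●·■░░░
░░░·●○◆■○░░░
░░░●○○○●●░░░
░░░◇◇○○■·░░░
░░░░◇○○○●░░░
░░░░░░░░░░░░
░░░░░░░░░░░░

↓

░░░░░░░░░░░░
░░░░░░░░░░░░
░░░○·○○·◇░░░
░░░●·■○●○░░░
░░░○■·●·■░░░
░░░·●○●■○░░░
░░░●○○◆●●░░░
░░░◇◇○○■·░░░
░░░░◇○○○●░░░
░░░░░░░░░░░░
░░░░░░░░░░░░
░░░░░░░░░░░░

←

░░░░░░░░░░░░
░░░░░░░░░░░░
░░░░○·○○·◇░░
░░░░●·■○●○░░
░░░░○■·●·■░░
░░░░·●○●■○░░
░░░░●○◆○●●░░
░░░░◇◇○○■·░░
░░░░◇◇○○○●░░
░░░░░░░░░░░░
░░░░░░░░░░░░
░░░░░░░░░░░░

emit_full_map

○·○○·◇
●·■○●○
○■·●·■
·●○●■○
●○◆○●●
◇◇○○■·
◇◇○○○●

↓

░░░░░░░░░░░░
░░░░○·○○·◇░░
░░░░●·■○●○░░
░░░░○■·●·■░░
░░░░·●○●■○░░
░░░░●○○○●●░░
░░░░◇◇◆○■·░░
░░░░◇◇○○○●░░
░░░░◇◇○●○░░░
░░░░░░░░░░░░
░░░░░░░░░░░░
░░░░░░░░░░░░

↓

░░░░○·○○·◇░░
░░░░●·■○●○░░
░░░░○■·●·■░░
░░░░·●○●■○░░
░░░░●○○○●●░░
░░░░◇◇○○■·░░
░░░░◇◇◆○○●░░
░░░░◇◇○●○░░░
░░░░◇◇○·■░░░
░░░░░░░░░░░░
░░░░░░░░░░░░
■■■■■■■■■■■■

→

░░░○·○○·◇░░░
░░░●·■○●○░░░
░░░○■·●·■░░░
░░░·●○●■○░░░
░░░●○○○●●░░░
░░░◇◇○○■·░░░
░░░◇◇○◆○●░░░
░░░◇◇○●○○░░░
░░░◇◇○·■○░░░
░░░░░░░░░░░░
░░░░░░░░░░░░
■■■■■■■■■■■■

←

░░░░○·○○·◇░░
░░░░●·■○●○░░
░░░░○■·●·■░░
░░░░·●○●■○░░
░░░░●○○○●●░░
░░░░◇◇○○■·░░
░░░░◇◇◆○○●░░
░░░░◇◇○●○○░░
░░░░◇◇○·■○░░
░░░░░░░░░░░░
░░░░░░░░░░░░
■■■■■■■■■■■■

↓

░░░░●·■○●○░░
░░░░○■·●·■░░
░░░░·●○●■○░░
░░░░●○○○●●░░
░░░░◇◇○○■·░░
░░░░◇◇○○○●░░
░░░░◇◇◆●○○░░
░░░░◇◇○·■○░░
░░░░·○○■■░░░
░░░░░░░░░░░░
■■■■■■■■■■■■
■■■■■■■■■■■■

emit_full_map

○·○○·◇
●·■○●○
○■·●·■
·●○●■○
●○○○●●
◇◇○○■·
◇◇○○○●
◇◇◆●○○
◇◇○·■○
·○○■■░

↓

░░░░○■·●·■░░
░░░░·●○●■○░░
░░░░●○○○●●░░
░░░░◇◇○○■·░░
░░░░◇◇○○○●░░
░░░░◇◇○●○○░░
░░░░◇◇◆·■○░░
░░░░·○○■■░░░
░░░░·●○○●░░░
■■■■■■■■■■■■
■■■■■■■■■■■■
■■■■■■■■■■■■

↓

░░░░·●○●■○░░
░░░░●○○○●●░░
░░░░◇◇○○■·░░
░░░░◇◇○○○●░░
░░░░◇◇○●○○░░
░░░░◇◇○·■○░░
░░░░·○◆■■░░░
░░░░·●○○●░░░
■■■■■■■■■■■■
■■■■■■■■■■■■
■■■■■■■■■■■■
■■■■■■■■■■■■

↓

░░░░●○○○●●░░
░░░░◇◇○○■·░░
░░░░◇◇○○○●░░
░░░░◇◇○●○○░░
░░░░◇◇○·■○░░
░░░░·○○■■░░░
░░░░·●◆○●░░░
■■■■■■■■■■■■
■■■■■■■■■■■■
■■■■■■■■■■■■
■■■■■■■■■■■■
■■■■■■■■■■■■

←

░░░░░●○○○●●░
░░░░░◇◇○○■·░
░░░░░◇◇○○○●░
░░░░░◇◇○●○○░
░░░░●◇◇○·■○░
░░░░●·○○■■░░
░░░░●·◆○○●░░
■■■■■■■■■■■■
■■■■■■■■■■■■
■■■■■■■■■■■■
■■■■■■■■■■■■
■■■■■■■■■■■■

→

░░░░●○○○●●░░
░░░░◇◇○○■·░░
░░░░◇◇○○○●░░
░░░░◇◇○●○○░░
░░░●◇◇○·■○░░
░░░●·○○■■░░░
░░░●·●◆○●░░░
■■■■■■■■■■■■
■■■■■■■■■■■■
■■■■■■■■■■■■
■■■■■■■■■■■■
■■■■■■■■■■■■

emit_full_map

░○·○○·◇
░●·■○●○
░○■·●·■
░·●○●■○
░●○○○●●
░◇◇○○■·
░◇◇○○○●
░◇◇○●○○
●◇◇○·■○
●·○○■■░
●·●◆○●░


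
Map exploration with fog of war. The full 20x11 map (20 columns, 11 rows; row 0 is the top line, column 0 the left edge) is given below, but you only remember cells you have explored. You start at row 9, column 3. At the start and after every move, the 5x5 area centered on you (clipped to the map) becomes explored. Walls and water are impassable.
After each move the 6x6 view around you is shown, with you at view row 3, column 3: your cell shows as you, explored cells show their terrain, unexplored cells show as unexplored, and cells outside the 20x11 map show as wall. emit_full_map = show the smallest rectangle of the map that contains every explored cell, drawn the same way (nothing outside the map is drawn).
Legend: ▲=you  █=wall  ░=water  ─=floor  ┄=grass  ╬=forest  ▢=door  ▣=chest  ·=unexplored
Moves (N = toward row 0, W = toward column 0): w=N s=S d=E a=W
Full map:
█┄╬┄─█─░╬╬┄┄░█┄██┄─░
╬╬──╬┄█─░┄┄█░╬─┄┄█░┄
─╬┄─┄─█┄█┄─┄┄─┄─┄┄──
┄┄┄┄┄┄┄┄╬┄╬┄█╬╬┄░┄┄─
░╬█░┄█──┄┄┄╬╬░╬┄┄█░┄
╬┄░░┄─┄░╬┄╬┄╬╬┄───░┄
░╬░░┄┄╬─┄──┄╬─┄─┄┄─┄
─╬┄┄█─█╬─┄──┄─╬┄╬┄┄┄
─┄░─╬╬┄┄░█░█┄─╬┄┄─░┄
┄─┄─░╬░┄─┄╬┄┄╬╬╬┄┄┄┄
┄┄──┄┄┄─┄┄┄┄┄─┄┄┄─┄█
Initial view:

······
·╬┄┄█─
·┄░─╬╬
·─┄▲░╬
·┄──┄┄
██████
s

·╬┄┄█─
·┄░─╬╬
·─┄─░╬
·┄─▲┄┄
██████
██████

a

█·╬┄┄█
█─┄░─╬
█┄─┄─░
█┄┄▲─┄
██████
██████

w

█·····
█─╬┄┄█
█─┄░─╬
█┄─▲─░
█┄┄──┄
██████

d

······
─╬┄┄█─
─┄░─╬╬
┄─┄▲░╬
┄┄──┄┄
██████

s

─╬┄┄█─
─┄░─╬╬
┄─┄─░╬
┄┄─▲┄┄
██████
██████

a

█─╬┄┄█
█─┄░─╬
█┄─┄─░
█┄┄▲─┄
██████
██████

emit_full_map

─╬┄┄█─
─┄░─╬╬
┄─┄─░╬
┄┄▲─┄┄

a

██─╬┄┄
██─┄░─
██┄─┄─
██┄▲──
██████
██████

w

██····
██─╬┄┄
██─┄░─
██┄▲┄─
██┄┄──
██████

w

██····
██░╬░░
██─╬┄┄
██─▲░─
██┄─┄─
██┄┄──

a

███···
███░╬░
███─╬┄
███▲┄░
███┄─┄
███┄┄─

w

███···
███╬┄░
███░╬░
███▲╬┄
███─┄░
███┄─┄

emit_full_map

╬┄░···
░╬░░··
▲╬┄┄█─
─┄░─╬╬
┄─┄─░╬
┄┄──┄┄

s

███╬┄░
███░╬░
███─╬┄
███▲┄░
███┄─┄
███┄┄─

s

███░╬░
███─╬┄
███─┄░
███▲─┄
███┄┄─
██████

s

███─╬┄
███─┄░
███┄─┄
███▲┄─
██████
██████

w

███░╬░
███─╬┄
███─┄░
███▲─┄
███┄┄─
██████

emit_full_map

╬┄░···
░╬░░··
─╬┄┄█─
─┄░─╬╬
▲─┄─░╬
┄┄──┄┄


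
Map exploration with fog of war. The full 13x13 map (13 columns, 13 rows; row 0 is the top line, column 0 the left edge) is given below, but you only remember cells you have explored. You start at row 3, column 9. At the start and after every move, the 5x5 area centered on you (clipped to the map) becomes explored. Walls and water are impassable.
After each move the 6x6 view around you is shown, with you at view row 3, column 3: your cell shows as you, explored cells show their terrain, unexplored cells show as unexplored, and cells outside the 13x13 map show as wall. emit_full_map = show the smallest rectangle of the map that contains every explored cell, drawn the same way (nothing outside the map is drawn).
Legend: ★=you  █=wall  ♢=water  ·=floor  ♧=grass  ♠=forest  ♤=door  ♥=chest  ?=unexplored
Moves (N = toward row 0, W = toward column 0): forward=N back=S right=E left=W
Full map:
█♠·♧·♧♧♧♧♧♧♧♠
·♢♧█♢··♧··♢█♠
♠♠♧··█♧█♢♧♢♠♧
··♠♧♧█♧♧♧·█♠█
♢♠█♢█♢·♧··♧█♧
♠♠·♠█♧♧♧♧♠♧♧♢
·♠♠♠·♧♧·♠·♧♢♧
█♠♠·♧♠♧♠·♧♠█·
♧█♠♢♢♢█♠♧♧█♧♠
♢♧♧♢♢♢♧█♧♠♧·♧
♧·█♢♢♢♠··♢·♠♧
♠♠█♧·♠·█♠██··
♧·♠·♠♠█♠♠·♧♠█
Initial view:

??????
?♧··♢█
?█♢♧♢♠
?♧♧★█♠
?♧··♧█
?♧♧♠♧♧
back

?♧··♢█
?█♢♧♢♠
?♧♧·█♠
?♧·★♧█
?♧♧♠♧♧
?·♠·♧♢

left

??♧··♢
?♧█♢♧♢
?♧♧♧·█
?·♧★·♧
?♧♧♧♠♧
?♧·♠·♧

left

???♧··
?█♧█♢♧
?█♧♧♧·
?♢·★··
?♧♧♧♧♠
?♧♧·♠·

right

??♧··♢
█♧█♢♧♢
█♧♧♧·█
♢·♧★·♧
♧♧♧♧♠♧
♧♧·♠·♧

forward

??????
?·♧··♢
█♧█♢♧♢
█♧♧★·█
♢·♧··♧
♧♧♧♧♠♧

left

??????
?··♧··
?█♧█♢♧
?█♧★♧·
?♢·♧··
?♧♧♧♧♠

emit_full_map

··♧··♢█
█♧█♢♧♢♠
█♧★♧·█♠
♢·♧··♧█
♧♧♧♧♠♧♧
♧♧·♠·♧♢

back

?··♧··
?█♧█♢♧
?█♧♧♧·
?♢·★··
?♧♧♧♧♠
?♧♧·♠·

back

?█♧█♢♧
?█♧♧♧·
?♢·♧··
?♧♧★♧♠
?♧♧·♠·
?♠♧♠·♧

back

?█♧♧♧·
?♢·♧··
?♧♧♧♧♠
?♧♧★♠·
?♠♧♠·♧
?♢█♠♧♧

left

??█♧♧♧
?█♢·♧·
?█♧♧♧♧
?·♧★·♠
?♧♠♧♠·
?♢♢█♠♧

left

???█♧♧
?♢█♢·♧
?♠█♧♧♧
?♠·★♧·
?·♧♠♧♠
?♢♢♢█♠

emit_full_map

??··♧··♢█
??█♧█♢♧♢♠
??█♧♧♧·█♠
♢█♢·♧··♧█
♠█♧♧♧♧♠♧♧
♠·★♧·♠·♧♢
·♧♠♧♠·♧??
♢♢♢█♠♧♧??

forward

???█♧█
?♧♧█♧♧
?♢█♢·♧
?♠█★♧♧
?♠·♧♧·
?·♧♠♧♠

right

??█♧█♢
♧♧█♧♧♧
♢█♢·♧·
♠█♧★♧♧
♠·♧♧·♠
·♧♠♧♠·

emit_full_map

??··♧··♢█
??█♧█♢♧♢♠
♧♧█♧♧♧·█♠
♢█♢·♧··♧█
♠█♧★♧♧♠♧♧
♠·♧♧·♠·♧♢
·♧♠♧♠·♧??
♢♢♢█♠♧♧??
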